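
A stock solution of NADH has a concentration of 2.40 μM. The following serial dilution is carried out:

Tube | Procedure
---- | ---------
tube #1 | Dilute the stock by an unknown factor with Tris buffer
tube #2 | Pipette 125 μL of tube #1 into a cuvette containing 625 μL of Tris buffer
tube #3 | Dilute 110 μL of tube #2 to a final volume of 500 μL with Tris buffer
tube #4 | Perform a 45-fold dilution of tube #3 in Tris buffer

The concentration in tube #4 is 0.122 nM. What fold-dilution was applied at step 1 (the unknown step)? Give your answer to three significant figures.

Step 1: unknown factor x
Step 2: 125 μL + 625 μL = 750 μL total → factor 750/125 = 6
Step 3: 110 μL brought to 500 μL → factor 500/110 = 4.5455
Step 4: 45-fold → factor 45
Product of known-step factors = 1227.3
Overall factor = 2.40 μM / (0.122 nM) = 19672
x = 19672 / 1227.3 = 16.0

16.0-fold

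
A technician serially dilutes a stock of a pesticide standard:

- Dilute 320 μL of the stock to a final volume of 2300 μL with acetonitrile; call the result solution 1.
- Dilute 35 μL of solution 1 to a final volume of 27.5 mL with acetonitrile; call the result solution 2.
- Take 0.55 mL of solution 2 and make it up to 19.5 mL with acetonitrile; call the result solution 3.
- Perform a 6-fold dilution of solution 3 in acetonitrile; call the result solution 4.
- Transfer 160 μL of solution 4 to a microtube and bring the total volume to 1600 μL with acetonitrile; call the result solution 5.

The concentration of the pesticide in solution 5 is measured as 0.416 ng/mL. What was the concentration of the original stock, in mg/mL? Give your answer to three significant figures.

5.00 mg/mL

Step 1: 320 μL brought to 2300 μL → factor 2300/320 = 7.1875
Step 2: 35 μL brought to 27.5 mL → factor 27500/35 = 785.71
Step 3: 0.55 mL brought to 19.5 mL → factor 19.5/0.55 = 35.455
Step 4: 6-fold → factor 6
Step 5: 160 μL brought to 1600 μL → factor 1600/160 = 10
Overall dilution factor = 7.1875 × 785.71 × 35.455 × 6 × 10 = 1.2013 × 10^7
Stock = 0.416 ng/mL × 1.2013 × 10^7 = 4.998 × 10^6 ng/mL = 5.00 mg/mL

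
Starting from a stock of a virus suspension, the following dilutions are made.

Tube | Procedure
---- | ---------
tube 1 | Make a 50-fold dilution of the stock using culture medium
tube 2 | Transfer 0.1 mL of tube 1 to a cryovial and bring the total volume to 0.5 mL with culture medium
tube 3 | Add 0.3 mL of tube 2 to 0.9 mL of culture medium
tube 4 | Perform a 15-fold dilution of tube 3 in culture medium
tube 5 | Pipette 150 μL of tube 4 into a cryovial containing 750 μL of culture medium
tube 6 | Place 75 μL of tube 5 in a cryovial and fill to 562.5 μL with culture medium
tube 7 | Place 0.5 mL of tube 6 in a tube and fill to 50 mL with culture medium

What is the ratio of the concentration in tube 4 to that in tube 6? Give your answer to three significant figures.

Step 1: 50-fold → factor 50
Step 2: 0.1 mL brought to 0.5 mL → factor 0.5/0.1 = 5
Step 3: 0.3 mL + 0.9 mL = 1.2 mL total → factor 1.2/0.3 = 4
Step 4: 15-fold → factor 15
Step 5: 150 μL + 750 μL = 900 μL total → factor 900/150 = 6
Step 6: 75 μL brought to 562.5 μL → factor 562.5/75 = 7.5
Dilution factor to tube 4 = 15000; to tube 6 = 6.75 × 10^5
[tube 4]/[tube 6] = (factor to tube 6)/(factor to tube 4) = 6.75 × 10^5/15000 = 45.0

45.0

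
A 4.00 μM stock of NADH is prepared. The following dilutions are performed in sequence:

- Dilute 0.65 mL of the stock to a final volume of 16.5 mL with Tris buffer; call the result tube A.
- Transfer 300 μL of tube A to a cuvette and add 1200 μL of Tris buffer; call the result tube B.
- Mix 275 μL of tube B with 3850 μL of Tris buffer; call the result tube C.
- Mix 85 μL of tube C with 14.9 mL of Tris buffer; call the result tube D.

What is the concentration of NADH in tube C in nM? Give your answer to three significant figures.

Step 1: 0.65 mL brought to 16.5 mL → factor 16.5/0.65 = 25.385
Step 2: 300 μL + 1200 μL = 1500 μL total → factor 1500/300 = 5
Step 3: 275 μL + 3850 μL = 4125 μL total → factor 4125/275 = 15
Dilution factor through tube C = 25.385 × 5 × 15 = 1903.8
[tube C] = 4.00 μM / 1903.8 = 0.002101 μM = 2.10 nM

2.10 nM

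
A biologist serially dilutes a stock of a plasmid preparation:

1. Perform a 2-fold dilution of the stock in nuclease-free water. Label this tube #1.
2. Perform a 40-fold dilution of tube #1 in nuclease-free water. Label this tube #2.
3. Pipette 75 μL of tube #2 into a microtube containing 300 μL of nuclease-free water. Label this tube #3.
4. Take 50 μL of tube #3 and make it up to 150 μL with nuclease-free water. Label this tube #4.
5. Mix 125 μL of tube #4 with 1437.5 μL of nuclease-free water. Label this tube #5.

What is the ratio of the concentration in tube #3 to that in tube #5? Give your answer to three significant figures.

Step 1: 2-fold → factor 2
Step 2: 40-fold → factor 40
Step 3: 75 μL + 300 μL = 375 μL total → factor 375/75 = 5
Step 4: 50 μL brought to 150 μL → factor 150/50 = 3
Step 5: 125 μL + 1437.5 μL = 1562.5 μL total → factor 1562.5/125 = 12.5
Dilution factor to tube #3 = 400; to tube #5 = 15000
[tube #3]/[tube #5] = (factor to tube #5)/(factor to tube #3) = 15000/400 = 37.5

37.5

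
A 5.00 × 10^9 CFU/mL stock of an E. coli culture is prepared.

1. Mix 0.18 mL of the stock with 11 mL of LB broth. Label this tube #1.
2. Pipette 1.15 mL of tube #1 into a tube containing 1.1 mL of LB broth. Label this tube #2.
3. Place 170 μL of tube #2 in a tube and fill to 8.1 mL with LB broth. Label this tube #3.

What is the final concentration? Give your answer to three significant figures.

Step 1: 0.18 mL + 11 mL = 11.18 mL total → factor 11.18/0.18 = 62.111
Step 2: 1.15 mL + 1.1 mL = 2.25 mL total → factor 2.25/1.15 = 1.9565
Step 3: 170 μL brought to 8.1 mL → factor 8100/170 = 47.647
Overall dilution factor = 62.111 × 1.9565 × 47.647 = 5790.2
Final = 5.00 × 10^9 CFU/mL / 5790.2 = 8.64 × 10^5 CFU/mL

8.64 × 10^5 CFU/mL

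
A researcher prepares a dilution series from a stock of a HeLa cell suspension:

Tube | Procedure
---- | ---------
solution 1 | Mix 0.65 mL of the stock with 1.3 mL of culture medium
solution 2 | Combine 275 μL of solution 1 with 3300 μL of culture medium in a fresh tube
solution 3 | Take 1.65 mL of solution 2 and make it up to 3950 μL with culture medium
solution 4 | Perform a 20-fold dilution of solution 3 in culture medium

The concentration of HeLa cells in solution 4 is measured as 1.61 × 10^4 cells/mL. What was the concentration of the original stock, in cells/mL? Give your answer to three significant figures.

Step 1: 0.65 mL + 1.3 mL = 1.95 mL total → factor 1.95/0.65 = 3
Step 2: 275 μL + 3300 μL = 3575 μL total → factor 3575/275 = 13
Step 3: 1.65 mL brought to 3950 μL → factor 3.95/1.65 = 2.3939
Step 4: 20-fold → factor 20
Overall dilution factor = 3 × 13 × 2.3939 × 20 = 1867.3
Stock = 1.61 × 10^4 cells/mL × 1867.3 = 3.01 × 10^7 cells/mL

3.01 × 10^7 cells/mL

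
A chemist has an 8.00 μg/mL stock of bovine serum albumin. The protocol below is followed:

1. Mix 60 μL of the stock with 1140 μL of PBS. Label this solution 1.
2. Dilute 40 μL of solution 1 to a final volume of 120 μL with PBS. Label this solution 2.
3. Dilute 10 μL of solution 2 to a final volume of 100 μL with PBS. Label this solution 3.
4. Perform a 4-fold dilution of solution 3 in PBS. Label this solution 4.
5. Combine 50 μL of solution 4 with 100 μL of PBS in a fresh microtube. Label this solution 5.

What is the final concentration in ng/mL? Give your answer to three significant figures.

1.11 ng/mL

Step 1: 60 μL + 1140 μL = 1200 μL total → factor 1200/60 = 20
Step 2: 40 μL brought to 120 μL → factor 120/40 = 3
Step 3: 10 μL brought to 100 μL → factor 100/10 = 10
Step 4: 4-fold → factor 4
Step 5: 50 μL + 100 μL = 150 μL total → factor 150/50 = 3
Overall dilution factor = 20 × 3 × 10 × 4 × 3 = 7200
Final = 8.00 μg/mL / 7200 = 0.001111 μg/mL = 1.11 ng/mL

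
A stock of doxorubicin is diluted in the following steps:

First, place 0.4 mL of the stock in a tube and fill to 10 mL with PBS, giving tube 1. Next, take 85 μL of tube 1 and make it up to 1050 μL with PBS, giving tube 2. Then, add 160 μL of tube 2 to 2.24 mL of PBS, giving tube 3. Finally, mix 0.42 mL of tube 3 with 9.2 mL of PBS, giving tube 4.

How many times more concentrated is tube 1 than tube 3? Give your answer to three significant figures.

185

Step 1: 0.4 mL brought to 10 mL → factor 10/0.4 = 25
Step 2: 85 μL brought to 1050 μL → factor 1050/85 = 12.353
Step 3: 160 μL + 2.24 mL = 2400 μL total → factor 2400/160 = 15
Dilution factor to tube 1 = 25; to tube 3 = 4632.4
[tube 1]/[tube 3] = (factor to tube 3)/(factor to tube 1) = 4632.4/25 = 185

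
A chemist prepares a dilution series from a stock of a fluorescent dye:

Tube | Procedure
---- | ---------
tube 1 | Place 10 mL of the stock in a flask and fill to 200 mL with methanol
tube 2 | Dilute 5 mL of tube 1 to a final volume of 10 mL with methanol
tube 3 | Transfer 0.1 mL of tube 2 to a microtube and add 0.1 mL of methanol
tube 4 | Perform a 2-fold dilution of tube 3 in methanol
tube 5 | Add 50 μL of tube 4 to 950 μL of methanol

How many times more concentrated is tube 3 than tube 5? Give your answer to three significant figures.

40.0

Step 1: 10 mL brought to 200 mL → factor 200/10 = 20
Step 2: 5 mL brought to 10 mL → factor 10/5 = 2
Step 3: 0.1 mL + 0.1 mL = 0.2 mL total → factor 0.2/0.1 = 2
Step 4: 2-fold → factor 2
Step 5: 50 μL + 950 μL = 1000 μL total → factor 1000/50 = 20
Dilution factor to tube 3 = 80; to tube 5 = 3200
[tube 3]/[tube 5] = (factor to tube 5)/(factor to tube 3) = 3200/80 = 40.0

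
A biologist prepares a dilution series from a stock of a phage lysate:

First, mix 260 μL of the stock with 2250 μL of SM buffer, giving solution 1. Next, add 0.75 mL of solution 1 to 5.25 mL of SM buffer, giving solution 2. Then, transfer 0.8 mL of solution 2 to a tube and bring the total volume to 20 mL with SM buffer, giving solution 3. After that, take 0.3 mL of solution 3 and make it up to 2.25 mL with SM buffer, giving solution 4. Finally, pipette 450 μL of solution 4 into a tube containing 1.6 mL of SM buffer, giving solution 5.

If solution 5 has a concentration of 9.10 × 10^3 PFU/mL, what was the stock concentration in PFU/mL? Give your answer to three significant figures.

Step 1: 260 μL + 2250 μL = 2510 μL total → factor 2510/260 = 9.6538
Step 2: 0.75 mL + 5.25 mL = 6 mL total → factor 6/0.75 = 8
Step 3: 0.8 mL brought to 20 mL → factor 20/0.8 = 25
Step 4: 0.3 mL brought to 2.25 mL → factor 2.25/0.3 = 7.5
Step 5: 450 μL + 1.6 mL = 2050 μL total → factor 2050/450 = 4.5556
Overall dilution factor = 9.6538 × 8 × 25 × 7.5 × 4.5556 = 65968
Stock = 9.10 × 10^3 PFU/mL × 65968 = 6.00 × 10^8 PFU/mL

6.00 × 10^8 PFU/mL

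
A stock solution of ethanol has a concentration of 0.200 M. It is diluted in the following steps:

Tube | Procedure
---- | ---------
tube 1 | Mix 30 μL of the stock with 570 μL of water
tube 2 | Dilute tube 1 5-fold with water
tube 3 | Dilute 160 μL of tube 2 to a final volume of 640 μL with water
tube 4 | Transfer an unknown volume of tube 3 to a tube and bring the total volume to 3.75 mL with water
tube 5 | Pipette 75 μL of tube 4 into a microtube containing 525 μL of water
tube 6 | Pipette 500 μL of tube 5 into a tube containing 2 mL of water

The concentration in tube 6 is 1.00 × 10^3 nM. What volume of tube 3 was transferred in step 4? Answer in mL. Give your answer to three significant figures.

Step 1: 30 μL + 570 μL = 600 μL total → factor 600/30 = 20
Step 2: 5-fold → factor 5
Step 3: 160 μL brought to 640 μL → factor 640/160 = 4
Step 4: v brought to 3.75 mL → factor = 3.75 mL/v
Step 5: 75 μL + 525 μL = 600 μL total → factor 600/75 = 8
Step 6: 500 μL + 2 mL = 2500 μL total → factor 2500/500 = 5
Product of known-step factors = 16000
Overall factor = 0.200 M / (1.00 × 10^3 nM) = 2 × 10^5
Step-4 factor = 2 × 10^5 / 16000 = 12.5
v = 3.75 mL / 12.5 = 0.300 mL

0.300 mL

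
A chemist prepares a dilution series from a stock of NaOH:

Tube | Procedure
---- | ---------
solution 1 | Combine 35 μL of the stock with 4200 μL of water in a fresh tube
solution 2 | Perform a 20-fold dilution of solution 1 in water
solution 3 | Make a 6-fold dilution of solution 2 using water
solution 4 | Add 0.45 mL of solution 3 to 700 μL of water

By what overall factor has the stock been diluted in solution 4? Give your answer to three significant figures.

Step 1: 35 μL + 4200 μL = 4235 μL total → factor 4235/35 = 121
Step 2: 20-fold → factor 20
Step 3: 6-fold → factor 6
Step 4: 0.45 mL + 700 μL = 1.15 mL total → factor 1.15/0.45 = 2.5556
Overall dilution factor = 121 × 20 × 6 × 2.5556 = 37107

3.71 × 10^4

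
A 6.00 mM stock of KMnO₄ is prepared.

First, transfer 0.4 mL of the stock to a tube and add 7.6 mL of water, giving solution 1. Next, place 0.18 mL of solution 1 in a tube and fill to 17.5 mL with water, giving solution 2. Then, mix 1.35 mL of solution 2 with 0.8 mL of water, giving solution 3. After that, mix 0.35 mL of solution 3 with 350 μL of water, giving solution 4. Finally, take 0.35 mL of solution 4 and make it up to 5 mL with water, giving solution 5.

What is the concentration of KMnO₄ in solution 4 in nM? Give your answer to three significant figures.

969 nM

Step 1: 0.4 mL + 7.6 mL = 8 mL total → factor 8/0.4 = 20
Step 2: 0.18 mL brought to 17.5 mL → factor 17.5/0.18 = 97.222
Step 3: 1.35 mL + 0.8 mL = 2.15 mL total → factor 2.15/1.35 = 1.5926
Step 4: 0.35 mL + 350 μL = 0.7 mL total → factor 0.7/0.35 = 2
Dilution factor through solution 4 = 20 × 97.222 × 1.5926 × 2 = 6193.4
[solution 4] = 6.00 mM / 6193.4 = 0.0009688 mM = 969 nM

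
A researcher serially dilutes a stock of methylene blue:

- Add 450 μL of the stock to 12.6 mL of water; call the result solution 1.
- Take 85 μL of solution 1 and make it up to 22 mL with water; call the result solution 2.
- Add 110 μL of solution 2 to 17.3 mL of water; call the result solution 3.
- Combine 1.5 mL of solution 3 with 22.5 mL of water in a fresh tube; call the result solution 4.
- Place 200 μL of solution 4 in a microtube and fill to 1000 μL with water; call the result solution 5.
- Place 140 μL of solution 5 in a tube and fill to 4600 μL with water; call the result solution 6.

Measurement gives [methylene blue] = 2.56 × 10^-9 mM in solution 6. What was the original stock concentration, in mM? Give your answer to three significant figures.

7.99 mM

Step 1: 450 μL + 12.6 mL = 13050 μL total → factor 13050/450 = 29
Step 2: 85 μL brought to 22 mL → factor 22000/85 = 258.82
Step 3: 110 μL + 17.3 mL = 17410 μL total → factor 17410/110 = 158.27
Step 4: 1.5 mL + 22.5 mL = 24 mL total → factor 24/1.5 = 16
Step 5: 200 μL brought to 1000 μL → factor 1000/200 = 5
Step 6: 140 μL brought to 4600 μL → factor 4600/140 = 32.857
Overall dilution factor = 29 × 258.82 × 158.27 × 16 × 5 × 32.857 = 3.1227 × 10^9
Stock = 2.56 × 10^-9 mM × 3.1227 × 10^9 = 7.99 mM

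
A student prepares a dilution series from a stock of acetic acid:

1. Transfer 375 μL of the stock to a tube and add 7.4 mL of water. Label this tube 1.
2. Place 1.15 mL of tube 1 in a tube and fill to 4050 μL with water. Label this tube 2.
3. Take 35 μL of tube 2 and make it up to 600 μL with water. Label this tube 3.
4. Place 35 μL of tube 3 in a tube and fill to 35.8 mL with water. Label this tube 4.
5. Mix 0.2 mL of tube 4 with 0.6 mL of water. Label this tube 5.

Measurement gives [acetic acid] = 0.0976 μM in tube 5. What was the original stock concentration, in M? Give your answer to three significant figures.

Step 1: 375 μL + 7.4 mL = 7775 μL total → factor 7775/375 = 20.733
Step 2: 1.15 mL brought to 4050 μL → factor 4.05/1.15 = 3.5217
Step 3: 35 μL brought to 600 μL → factor 600/35 = 17.143
Step 4: 35 μL brought to 35.8 mL → factor 35800/35 = 1022.9
Step 5: 0.2 mL + 0.6 mL = 0.8 mL total → factor 0.8/0.2 = 4
Overall dilution factor = 20.733 × 3.5217 × 17.143 × 1022.9 × 4 = 5.1214 × 10^6
Stock = 0.0976 μM × 5.1214 × 10^6 = 4.998 × 10^5 μM = 0.500 M

0.500 M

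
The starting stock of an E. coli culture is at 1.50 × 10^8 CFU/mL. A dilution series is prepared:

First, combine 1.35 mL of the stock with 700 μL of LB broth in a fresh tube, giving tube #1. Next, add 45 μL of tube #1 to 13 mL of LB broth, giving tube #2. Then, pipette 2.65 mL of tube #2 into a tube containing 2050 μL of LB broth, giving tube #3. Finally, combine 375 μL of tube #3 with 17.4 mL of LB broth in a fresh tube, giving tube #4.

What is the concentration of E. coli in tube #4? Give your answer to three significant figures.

4.05 × 10^3 CFU/mL

Step 1: 1.35 mL + 700 μL = 2.05 mL total → factor 2.05/1.35 = 1.5185
Step 2: 45 μL + 13 mL = 13045 μL total → factor 13045/45 = 289.89
Step 3: 2.65 mL + 2050 μL = 4.7 mL total → factor 4.7/2.65 = 1.7736
Step 4: 375 μL + 17.4 mL = 17775 μL total → factor 17775/375 = 47.4
Overall dilution factor = 1.5185 × 289.89 × 1.7736 × 47.4 = 37007
Final = 1.50 × 10^8 CFU/mL / 37007 = 4.05 × 10^3 CFU/mL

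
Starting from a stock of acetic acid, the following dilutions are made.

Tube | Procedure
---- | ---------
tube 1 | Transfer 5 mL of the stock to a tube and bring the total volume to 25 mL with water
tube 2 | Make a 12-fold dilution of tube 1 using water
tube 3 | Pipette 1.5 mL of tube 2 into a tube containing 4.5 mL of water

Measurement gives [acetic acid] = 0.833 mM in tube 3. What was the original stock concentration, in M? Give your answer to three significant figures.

Step 1: 5 mL brought to 25 mL → factor 25/5 = 5
Step 2: 12-fold → factor 12
Step 3: 1.5 mL + 4.5 mL = 6 mL total → factor 6/1.5 = 4
Overall dilution factor = 5 × 12 × 4 = 240
Stock = 0.833 mM × 240 = 199.9 mM = 0.200 M

0.200 M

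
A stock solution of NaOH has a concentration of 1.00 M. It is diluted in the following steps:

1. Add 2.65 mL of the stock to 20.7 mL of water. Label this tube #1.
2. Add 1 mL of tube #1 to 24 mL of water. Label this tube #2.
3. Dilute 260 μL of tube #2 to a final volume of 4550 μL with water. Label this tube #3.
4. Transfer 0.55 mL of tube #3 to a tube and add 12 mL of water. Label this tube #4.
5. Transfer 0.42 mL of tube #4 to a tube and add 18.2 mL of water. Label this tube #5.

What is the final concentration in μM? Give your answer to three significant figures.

Step 1: 2.65 mL + 20.7 mL = 23.35 mL total → factor 23.35/2.65 = 8.8113
Step 2: 1 mL + 24 mL = 25 mL total → factor 25/1 = 25
Step 3: 260 μL brought to 4550 μL → factor 4550/260 = 17.5
Step 4: 0.55 mL + 12 mL = 12.55 mL total → factor 12.55/0.55 = 22.818
Step 5: 0.42 mL + 18.2 mL = 18.62 mL total → factor 18.62/0.42 = 44.333
Overall dilution factor = 8.8113 × 25 × 17.5 × 22.818 × 44.333 = 3.8997 × 10^6
Final = 1.00 M / 3.8997 × 10^6 = 2.564 × 10^-7 M = 0.256 μM

0.256 μM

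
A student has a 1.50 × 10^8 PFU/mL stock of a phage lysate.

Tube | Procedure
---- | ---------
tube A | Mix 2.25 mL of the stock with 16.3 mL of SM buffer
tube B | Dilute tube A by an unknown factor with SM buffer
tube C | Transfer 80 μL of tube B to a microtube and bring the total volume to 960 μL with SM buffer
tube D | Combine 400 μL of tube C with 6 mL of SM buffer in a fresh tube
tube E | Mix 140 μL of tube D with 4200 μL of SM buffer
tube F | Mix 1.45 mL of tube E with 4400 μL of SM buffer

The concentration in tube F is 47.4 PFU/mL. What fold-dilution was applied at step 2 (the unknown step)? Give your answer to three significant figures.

Step 1: 2.25 mL + 16.3 mL = 18.55 mL total → factor 18.55/2.25 = 8.2444
Step 2: unknown factor x
Step 3: 80 μL brought to 960 μL → factor 960/80 = 12
Step 4: 400 μL + 6 mL = 6400 μL total → factor 6400/400 = 16
Step 5: 140 μL + 4200 μL = 4340 μL total → factor 4340/140 = 31
Step 6: 1.45 mL + 4400 μL = 5.85 mL total → factor 5.85/1.45 = 4.0345
Product of known-step factors = 1.9798 × 10^5
Overall factor = 1.50 × 10^8 PFU/mL / (47.4 PFU/mL) = 3.1646 × 10^6
x = 3.1646 × 10^6 / 1.9798 × 10^5 = 16.0

16.0-fold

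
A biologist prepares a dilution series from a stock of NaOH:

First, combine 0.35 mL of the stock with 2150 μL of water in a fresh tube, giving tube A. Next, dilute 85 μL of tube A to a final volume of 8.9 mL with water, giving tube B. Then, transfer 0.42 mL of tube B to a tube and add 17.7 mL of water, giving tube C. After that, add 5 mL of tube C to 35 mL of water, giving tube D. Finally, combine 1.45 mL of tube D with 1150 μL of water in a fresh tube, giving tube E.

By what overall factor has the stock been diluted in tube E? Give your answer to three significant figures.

Step 1: 0.35 mL + 2150 μL = 2.5 mL total → factor 2.5/0.35 = 7.1429
Step 2: 85 μL brought to 8.9 mL → factor 8900/85 = 104.71
Step 3: 0.42 mL + 17.7 mL = 18.12 mL total → factor 18.12/0.42 = 43.143
Step 4: 5 mL + 35 mL = 40 mL total → factor 40/5 = 8
Step 5: 1.45 mL + 1150 μL = 2.6 mL total → factor 2.6/1.45 = 1.7931
Overall dilution factor = 7.1429 × 104.71 × 43.143 × 8 × 1.7931 = 4.6286 × 10^5

4.63 × 10^5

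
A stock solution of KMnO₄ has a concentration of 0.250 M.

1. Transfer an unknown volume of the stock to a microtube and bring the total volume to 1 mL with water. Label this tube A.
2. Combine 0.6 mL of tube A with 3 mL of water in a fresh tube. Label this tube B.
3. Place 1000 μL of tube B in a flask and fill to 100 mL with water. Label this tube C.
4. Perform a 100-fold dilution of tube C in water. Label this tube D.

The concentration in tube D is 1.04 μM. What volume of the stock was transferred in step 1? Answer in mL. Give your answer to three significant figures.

Step 1: v brought to 1 mL → factor = 1 mL/v
Step 2: 0.6 mL + 3 mL = 3.6 mL total → factor 3.6/0.6 = 6
Step 3: 1000 μL brought to 100 mL → factor 1 × 10^5/1000 = 100
Step 4: 100-fold → factor 100
Product of known-step factors = 60000
Overall factor = 0.250 M / (1.04 μM) = 2.4038 × 10^5
Step-1 factor = 2.4038 × 10^5 / 60000 = 4.0064
v = 1 mL / 4.0064 = 0.250 mL

0.250 mL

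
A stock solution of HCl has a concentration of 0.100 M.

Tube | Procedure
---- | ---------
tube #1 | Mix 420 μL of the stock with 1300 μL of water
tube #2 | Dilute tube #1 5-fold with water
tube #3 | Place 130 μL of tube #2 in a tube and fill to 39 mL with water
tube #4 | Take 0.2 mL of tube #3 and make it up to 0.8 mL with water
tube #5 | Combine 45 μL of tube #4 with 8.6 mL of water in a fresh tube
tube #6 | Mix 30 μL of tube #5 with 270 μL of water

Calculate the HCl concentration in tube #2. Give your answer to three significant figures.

Step 1: 420 μL + 1300 μL = 1720 μL total → factor 1720/420 = 4.0952
Step 2: 5-fold → factor 5
Dilution factor through tube #2 = 4.0952 × 5 = 20.476
[tube #2] = 0.100 M / 20.476 = 0.00488 M

0.00488 M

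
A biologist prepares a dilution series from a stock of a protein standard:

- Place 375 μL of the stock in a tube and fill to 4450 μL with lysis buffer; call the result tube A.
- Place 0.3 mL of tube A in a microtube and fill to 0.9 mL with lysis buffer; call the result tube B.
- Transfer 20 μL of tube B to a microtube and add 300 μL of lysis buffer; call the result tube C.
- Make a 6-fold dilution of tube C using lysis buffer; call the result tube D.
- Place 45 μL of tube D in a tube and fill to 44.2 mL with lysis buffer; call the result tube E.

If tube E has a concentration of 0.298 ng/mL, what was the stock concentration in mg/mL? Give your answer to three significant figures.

Step 1: 375 μL brought to 4450 μL → factor 4450/375 = 11.867
Step 2: 0.3 mL brought to 0.9 mL → factor 0.9/0.3 = 3
Step 3: 20 μL + 300 μL = 320 μL total → factor 320/20 = 16
Step 4: 6-fold → factor 6
Step 5: 45 μL brought to 44.2 mL → factor 44200/45 = 982.22
Overall dilution factor = 11.867 × 3 × 16 × 6 × 982.22 = 3.3568 × 10^6
Stock = 0.298 ng/mL × 3.3568 × 10^6 = 1.000 × 10^6 ng/mL = 1.00 mg/mL

1.00 mg/mL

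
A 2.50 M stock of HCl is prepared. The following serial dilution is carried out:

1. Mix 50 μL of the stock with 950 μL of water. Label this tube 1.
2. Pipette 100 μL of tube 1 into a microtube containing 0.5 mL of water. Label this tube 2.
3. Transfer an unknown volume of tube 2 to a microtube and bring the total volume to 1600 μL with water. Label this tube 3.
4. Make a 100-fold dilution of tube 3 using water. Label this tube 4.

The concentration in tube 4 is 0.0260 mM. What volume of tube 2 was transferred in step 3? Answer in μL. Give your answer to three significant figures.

200 μL

Step 1: 50 μL + 950 μL = 1000 μL total → factor 1000/50 = 20
Step 2: 100 μL + 0.5 mL = 600 μL total → factor 600/100 = 6
Step 3: v brought to 1600 μL → factor = 1600 μL/v
Step 4: 100-fold → factor 100
Product of known-step factors = 12000
Overall factor = 2.50 M / (0.0260 mM) = 96154
Step-3 factor = 96154 / 12000 = 8.0128
v = 1600 μL / 8.0128 = 200 μL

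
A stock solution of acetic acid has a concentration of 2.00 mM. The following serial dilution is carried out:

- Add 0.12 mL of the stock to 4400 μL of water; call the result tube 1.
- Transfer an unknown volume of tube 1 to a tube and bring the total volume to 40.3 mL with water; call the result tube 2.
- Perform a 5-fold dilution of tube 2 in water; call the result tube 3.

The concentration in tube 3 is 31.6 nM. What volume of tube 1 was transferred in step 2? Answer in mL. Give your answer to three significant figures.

Step 1: 0.12 mL + 4400 μL = 4.52 mL total → factor 4.52/0.12 = 37.667
Step 2: v brought to 40.3 mL → factor = 40.3 mL/v
Step 3: 5-fold → factor 5
Product of known-step factors = 188.33
Overall factor = 2.00 mM / (31.6 nM) = 63291
Step-2 factor = 63291 / 188.33 = 336.06
v = 40.3 mL / 336.06 = 0.120 mL

0.120 mL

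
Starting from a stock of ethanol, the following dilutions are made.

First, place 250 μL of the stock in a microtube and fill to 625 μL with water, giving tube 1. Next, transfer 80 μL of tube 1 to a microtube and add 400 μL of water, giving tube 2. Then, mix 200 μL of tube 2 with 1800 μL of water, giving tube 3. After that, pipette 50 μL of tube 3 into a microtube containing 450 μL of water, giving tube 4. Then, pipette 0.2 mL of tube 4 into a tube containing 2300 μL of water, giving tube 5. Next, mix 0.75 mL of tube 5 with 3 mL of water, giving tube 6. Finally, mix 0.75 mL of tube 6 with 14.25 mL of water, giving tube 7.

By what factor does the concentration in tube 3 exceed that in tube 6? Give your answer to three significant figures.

Step 1: 250 μL brought to 625 μL → factor 625/250 = 2.5
Step 2: 80 μL + 400 μL = 480 μL total → factor 480/80 = 6
Step 3: 200 μL + 1800 μL = 2000 μL total → factor 2000/200 = 10
Step 4: 50 μL + 450 μL = 500 μL total → factor 500/50 = 10
Step 5: 0.2 mL + 2300 μL = 2.5 mL total → factor 2.5/0.2 = 12.5
Step 6: 0.75 mL + 3 mL = 3.75 mL total → factor 3.75/0.75 = 5
Dilution factor to tube 3 = 150; to tube 6 = 93750
[tube 3]/[tube 6] = (factor to tube 6)/(factor to tube 3) = 93750/150 = 625

625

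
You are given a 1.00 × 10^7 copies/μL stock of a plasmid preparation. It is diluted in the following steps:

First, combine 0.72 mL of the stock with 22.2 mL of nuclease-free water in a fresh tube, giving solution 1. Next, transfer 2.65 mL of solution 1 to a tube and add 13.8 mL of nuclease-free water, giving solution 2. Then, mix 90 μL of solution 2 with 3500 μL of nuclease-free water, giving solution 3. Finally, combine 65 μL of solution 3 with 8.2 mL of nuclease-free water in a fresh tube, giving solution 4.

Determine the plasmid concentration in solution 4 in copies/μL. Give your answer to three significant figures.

9.98 copies/μL

Step 1: 0.72 mL + 22.2 mL = 22.92 mL total → factor 22.92/0.72 = 31.833
Step 2: 2.65 mL + 13.8 mL = 16.45 mL total → factor 16.45/2.65 = 6.2075
Step 3: 90 μL + 3500 μL = 3590 μL total → factor 3590/90 = 39.889
Step 4: 65 μL + 8.2 mL = 8265 μL total → factor 8265/65 = 127.15
Overall dilution factor = 31.833 × 6.2075 × 39.889 × 127.15 = 1.0023 × 10^6
Final = 1.00 × 10^7 copies/μL / 1.0023 × 10^6 = 9.98 copies/μL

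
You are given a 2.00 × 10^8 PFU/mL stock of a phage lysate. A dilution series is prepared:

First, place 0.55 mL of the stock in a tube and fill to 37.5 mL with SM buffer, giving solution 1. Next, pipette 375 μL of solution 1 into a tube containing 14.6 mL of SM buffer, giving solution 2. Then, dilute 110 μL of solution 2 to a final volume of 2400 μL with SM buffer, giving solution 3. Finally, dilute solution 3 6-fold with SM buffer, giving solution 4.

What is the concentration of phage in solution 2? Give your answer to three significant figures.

7.35 × 10^4 PFU/mL

Step 1: 0.55 mL brought to 37.5 mL → factor 37.5/0.55 = 68.182
Step 2: 375 μL + 14.6 mL = 14975 μL total → factor 14975/375 = 39.933
Dilution factor through solution 2 = 68.182 × 39.933 = 2722.7
[solution 2] = 2.00 × 10^8 PFU/mL / 2722.7 = 7.35 × 10^4 PFU/mL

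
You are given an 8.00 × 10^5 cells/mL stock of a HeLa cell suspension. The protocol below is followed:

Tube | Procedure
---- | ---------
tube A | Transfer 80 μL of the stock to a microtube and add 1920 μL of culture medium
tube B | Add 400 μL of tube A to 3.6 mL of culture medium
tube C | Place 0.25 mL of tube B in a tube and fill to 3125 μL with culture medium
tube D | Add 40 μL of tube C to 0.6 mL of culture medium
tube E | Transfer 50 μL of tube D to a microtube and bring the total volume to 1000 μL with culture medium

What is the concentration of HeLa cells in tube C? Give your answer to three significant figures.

256 cells/mL

Step 1: 80 μL + 1920 μL = 2000 μL total → factor 2000/80 = 25
Step 2: 400 μL + 3.6 mL = 4000 μL total → factor 4000/400 = 10
Step 3: 0.25 mL brought to 3125 μL → factor 3.125/0.25 = 12.5
Dilution factor through tube C = 25 × 10 × 12.5 = 3125
[tube C] = 8.00 × 10^5 cells/mL / 3125 = 256 cells/mL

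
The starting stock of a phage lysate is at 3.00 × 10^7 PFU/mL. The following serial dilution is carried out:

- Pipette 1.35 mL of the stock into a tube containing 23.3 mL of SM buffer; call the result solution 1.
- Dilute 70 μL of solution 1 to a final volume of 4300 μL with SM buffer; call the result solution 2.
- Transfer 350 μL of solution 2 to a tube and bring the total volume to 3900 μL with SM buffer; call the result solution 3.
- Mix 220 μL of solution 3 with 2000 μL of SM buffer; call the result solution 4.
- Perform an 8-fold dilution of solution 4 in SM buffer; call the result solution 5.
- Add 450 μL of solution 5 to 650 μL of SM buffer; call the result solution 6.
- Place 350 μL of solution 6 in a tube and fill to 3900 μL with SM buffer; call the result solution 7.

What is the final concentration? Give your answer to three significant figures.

1.09 PFU/mL

Step 1: 1.35 mL + 23.3 mL = 24.65 mL total → factor 24.65/1.35 = 18.259
Step 2: 70 μL brought to 4300 μL → factor 4300/70 = 61.429
Step 3: 350 μL brought to 3900 μL → factor 3900/350 = 11.143
Step 4: 220 μL + 2000 μL = 2220 μL total → factor 2220/220 = 10.091
Step 5: 8-fold → factor 8
Step 6: 450 μL + 650 μL = 1100 μL total → factor 1100/450 = 2.4444
Step 7: 350 μL brought to 3900 μL → factor 3900/350 = 11.143
Overall dilution factor = 18.259 × 61.429 × 11.143 × 10.091 × 8 × 2.4444 × 11.143 = 2.7482 × 10^7
Final = 3.00 × 10^7 PFU/mL / 2.7482 × 10^7 = 1.09 PFU/mL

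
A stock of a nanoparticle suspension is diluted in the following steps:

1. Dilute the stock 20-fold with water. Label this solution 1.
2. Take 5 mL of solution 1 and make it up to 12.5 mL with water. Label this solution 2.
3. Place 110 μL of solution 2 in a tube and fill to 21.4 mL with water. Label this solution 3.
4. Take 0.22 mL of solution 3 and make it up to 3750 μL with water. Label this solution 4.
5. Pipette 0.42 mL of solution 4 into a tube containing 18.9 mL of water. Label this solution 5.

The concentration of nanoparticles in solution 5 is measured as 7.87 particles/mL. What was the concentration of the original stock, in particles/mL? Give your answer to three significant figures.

6.00 × 10^7 particles/mL

Step 1: 20-fold → factor 20
Step 2: 5 mL brought to 12.5 mL → factor 12.5/5 = 2.5
Step 3: 110 μL brought to 21.4 mL → factor 21400/110 = 194.55
Step 4: 0.22 mL brought to 3750 μL → factor 3.75/0.22 = 17.045
Step 5: 0.42 mL + 18.9 mL = 19.32 mL total → factor 19.32/0.42 = 46
Overall dilution factor = 20 × 2.5 × 194.55 × 17.045 × 46 = 7.6271 × 10^6
Stock = 7.87 particles/mL × 7.6271 × 10^6 = 6.00 × 10^7 particles/mL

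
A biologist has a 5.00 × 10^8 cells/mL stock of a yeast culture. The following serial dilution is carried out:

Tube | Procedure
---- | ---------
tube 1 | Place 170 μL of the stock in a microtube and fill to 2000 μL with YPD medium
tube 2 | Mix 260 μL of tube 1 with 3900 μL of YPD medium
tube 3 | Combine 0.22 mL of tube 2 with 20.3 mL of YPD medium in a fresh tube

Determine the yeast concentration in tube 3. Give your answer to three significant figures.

Step 1: 170 μL brought to 2000 μL → factor 2000/170 = 11.765
Step 2: 260 μL + 3900 μL = 4160 μL total → factor 4160/260 = 16
Step 3: 0.22 mL + 20.3 mL = 20.52 mL total → factor 20.52/0.22 = 93.273
Overall dilution factor = 11.765 × 16 × 93.273 = 17557
Final = 5.00 × 10^8 cells/mL / 17557 = 2.85 × 10^4 cells/mL

2.85 × 10^4 cells/mL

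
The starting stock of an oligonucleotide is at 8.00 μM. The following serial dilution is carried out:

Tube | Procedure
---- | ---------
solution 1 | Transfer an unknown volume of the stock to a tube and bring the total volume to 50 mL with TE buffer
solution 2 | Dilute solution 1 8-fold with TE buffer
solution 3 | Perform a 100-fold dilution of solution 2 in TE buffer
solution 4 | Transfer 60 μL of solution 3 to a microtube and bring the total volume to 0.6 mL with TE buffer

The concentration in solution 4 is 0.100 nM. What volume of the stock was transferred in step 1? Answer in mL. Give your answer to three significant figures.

Step 1: v brought to 50 mL → factor = 50 mL/v
Step 2: 8-fold → factor 8
Step 3: 100-fold → factor 100
Step 4: 60 μL brought to 0.6 mL → factor 600/60 = 10
Product of known-step factors = 8000
Overall factor = 8.00 μM / (0.100 nM) = 80000
Step-1 factor = 80000 / 8000 = 10
v = 50 mL / 10 = 5.00 mL

5.00 mL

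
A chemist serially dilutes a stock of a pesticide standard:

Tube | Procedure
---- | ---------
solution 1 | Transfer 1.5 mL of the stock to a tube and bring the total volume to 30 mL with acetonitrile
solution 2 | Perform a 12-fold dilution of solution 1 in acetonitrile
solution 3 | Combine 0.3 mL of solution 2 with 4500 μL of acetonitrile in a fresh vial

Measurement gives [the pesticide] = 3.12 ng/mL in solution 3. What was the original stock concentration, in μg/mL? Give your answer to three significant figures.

Step 1: 1.5 mL brought to 30 mL → factor 30/1.5 = 20
Step 2: 12-fold → factor 12
Step 3: 0.3 mL + 4500 μL = 4.8 mL total → factor 4.8/0.3 = 16
Overall dilution factor = 20 × 12 × 16 = 3840
Stock = 3.12 ng/mL × 3840 = 1.198 × 10^4 ng/mL = 12.0 μg/mL

12.0 μg/mL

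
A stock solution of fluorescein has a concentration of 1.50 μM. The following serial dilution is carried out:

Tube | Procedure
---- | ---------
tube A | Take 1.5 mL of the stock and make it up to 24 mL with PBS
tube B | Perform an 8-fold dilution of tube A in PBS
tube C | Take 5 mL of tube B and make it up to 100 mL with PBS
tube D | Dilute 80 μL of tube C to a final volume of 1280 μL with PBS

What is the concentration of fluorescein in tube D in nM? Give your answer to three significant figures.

0.0366 nM

Step 1: 1.5 mL brought to 24 mL → factor 24/1.5 = 16
Step 2: 8-fold → factor 8
Step 3: 5 mL brought to 100 mL → factor 100/5 = 20
Step 4: 80 μL brought to 1280 μL → factor 1280/80 = 16
Dilution factor through tube D = 16 × 8 × 20 × 16 = 40960
[tube D] = 1.50 μM / 40960 = 3.662 × 10^-5 μM = 0.0366 nM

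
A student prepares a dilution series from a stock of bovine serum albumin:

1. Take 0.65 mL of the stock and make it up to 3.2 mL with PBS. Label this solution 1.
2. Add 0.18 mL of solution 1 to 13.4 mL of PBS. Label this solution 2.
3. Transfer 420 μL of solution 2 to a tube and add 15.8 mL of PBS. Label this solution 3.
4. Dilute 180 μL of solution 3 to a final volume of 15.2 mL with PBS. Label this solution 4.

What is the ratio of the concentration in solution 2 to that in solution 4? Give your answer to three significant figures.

Step 1: 0.65 mL brought to 3.2 mL → factor 3.2/0.65 = 4.9231
Step 2: 0.18 mL + 13.4 mL = 13.58 mL total → factor 13.58/0.18 = 75.444
Step 3: 420 μL + 15.8 mL = 16220 μL total → factor 16220/420 = 38.619
Step 4: 180 μL brought to 15.2 mL → factor 15200/180 = 84.444
Dilution factor to solution 2 = 371.42; to solution 4 = 1.2113 × 10^6
[solution 2]/[solution 4] = (factor to solution 4)/(factor to solution 2) = 1.2113 × 10^6/371.42 = 3.26 × 10^3

3.26 × 10^3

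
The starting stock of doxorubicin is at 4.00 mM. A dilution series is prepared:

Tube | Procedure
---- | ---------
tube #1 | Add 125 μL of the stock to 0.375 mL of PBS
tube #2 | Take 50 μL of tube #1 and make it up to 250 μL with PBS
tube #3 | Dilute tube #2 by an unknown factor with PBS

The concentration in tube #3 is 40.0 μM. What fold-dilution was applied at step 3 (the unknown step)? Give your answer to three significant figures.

5.00-fold

Step 1: 125 μL + 0.375 mL = 500 μL total → factor 500/125 = 4
Step 2: 50 μL brought to 250 μL → factor 250/50 = 5
Step 3: unknown factor x
Product of known-step factors = 20
Overall factor = 4.00 mM / (40.0 μM) = 100
x = 100 / 20 = 5.00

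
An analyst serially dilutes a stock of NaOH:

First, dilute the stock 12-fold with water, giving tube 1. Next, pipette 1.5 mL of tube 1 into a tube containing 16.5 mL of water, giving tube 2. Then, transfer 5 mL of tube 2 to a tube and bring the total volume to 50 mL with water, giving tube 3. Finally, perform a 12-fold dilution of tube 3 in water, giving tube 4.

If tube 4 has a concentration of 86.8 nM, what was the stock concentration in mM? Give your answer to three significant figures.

Step 1: 12-fold → factor 12
Step 2: 1.5 mL + 16.5 mL = 18 mL total → factor 18/1.5 = 12
Step 3: 5 mL brought to 50 mL → factor 50/5 = 10
Step 4: 12-fold → factor 12
Overall dilution factor = 12 × 12 × 10 × 12 = 17280
Stock = 86.8 nM × 17280 = 1.500 × 10^6 nM = 1.50 mM

1.50 mM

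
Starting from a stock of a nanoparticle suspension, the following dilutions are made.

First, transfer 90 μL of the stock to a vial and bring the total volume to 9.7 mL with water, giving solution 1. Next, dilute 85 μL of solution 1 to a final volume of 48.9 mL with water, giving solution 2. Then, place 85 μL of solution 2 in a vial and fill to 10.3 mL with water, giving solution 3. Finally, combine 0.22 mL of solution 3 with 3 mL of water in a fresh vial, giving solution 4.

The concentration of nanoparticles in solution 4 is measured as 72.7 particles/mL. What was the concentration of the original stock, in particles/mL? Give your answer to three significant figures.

7.99 × 10^9 particles/mL

Step 1: 90 μL brought to 9.7 mL → factor 9700/90 = 107.78
Step 2: 85 μL brought to 48.9 mL → factor 48900/85 = 575.29
Step 3: 85 μL brought to 10.3 mL → factor 10300/85 = 121.18
Step 4: 0.22 mL + 3 mL = 3.22 mL total → factor 3.22/0.22 = 14.636
Overall dilution factor = 107.78 × 575.29 × 121.18 × 14.636 = 1.0997 × 10^8
Stock = 72.7 particles/mL × 1.0997 × 10^8 = 7.99 × 10^9 particles/mL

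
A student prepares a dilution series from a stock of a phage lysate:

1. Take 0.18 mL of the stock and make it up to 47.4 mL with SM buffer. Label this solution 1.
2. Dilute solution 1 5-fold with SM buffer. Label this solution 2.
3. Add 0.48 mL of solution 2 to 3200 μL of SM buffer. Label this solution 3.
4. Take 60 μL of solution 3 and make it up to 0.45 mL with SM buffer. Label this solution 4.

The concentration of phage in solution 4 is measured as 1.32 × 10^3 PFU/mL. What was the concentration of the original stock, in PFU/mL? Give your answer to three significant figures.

Step 1: 0.18 mL brought to 47.4 mL → factor 47.4/0.18 = 263.33
Step 2: 5-fold → factor 5
Step 3: 0.48 mL + 3200 μL = 3.68 mL total → factor 3.68/0.48 = 7.6667
Step 4: 60 μL brought to 0.45 mL → factor 450/60 = 7.5
Overall dilution factor = 263.33 × 5 × 7.6667 × 7.5 = 75708
Stock = 1.32 × 10^3 PFU/mL × 75708 = 9.99 × 10^7 PFU/mL

9.99 × 10^7 PFU/mL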